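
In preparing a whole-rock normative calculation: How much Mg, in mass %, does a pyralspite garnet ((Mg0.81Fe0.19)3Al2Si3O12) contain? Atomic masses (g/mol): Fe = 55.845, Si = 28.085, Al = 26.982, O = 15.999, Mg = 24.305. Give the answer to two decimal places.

14.03 mass %

Molar mass of (Mg0.81Fe0.19)3Al2Si3O12: 2.43×24.305 + 0.57×55.845 + 2×26.982 + 3×28.085 + 12×15.999 = 421.100 g/mol.
Mass of Mg per formula unit: 2.43 × 24.305 = 59.061 g.
Weight fraction Mg = 59.061 / 421.100 = 0.1403.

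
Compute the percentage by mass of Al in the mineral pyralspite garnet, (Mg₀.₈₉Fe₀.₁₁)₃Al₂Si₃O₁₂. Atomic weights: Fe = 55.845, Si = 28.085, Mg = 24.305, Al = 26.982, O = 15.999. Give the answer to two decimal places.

Formula mass = 2.67×24.305 + 0.33×55.845 + 2×26.982 + 3×28.085 + 12×15.999 = 413.530 g/mol, of which 53.964 g is Al.
So Al makes up 53.964/413.530 = 0.1305 of the mass, i.e. 13.05%.

13.05 mass %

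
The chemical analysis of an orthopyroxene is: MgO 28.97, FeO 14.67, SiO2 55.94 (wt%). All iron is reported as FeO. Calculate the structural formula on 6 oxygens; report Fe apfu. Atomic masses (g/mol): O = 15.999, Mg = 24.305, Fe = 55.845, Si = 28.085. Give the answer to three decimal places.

0.440 Fe apfu

MgO: 28.97/40.304 = 0.71879 mol → 0.71879 mol Mg, 0.71879 mol O.
FeO: 14.67/71.844 = 0.20419 mol → 0.20419 mol Fe, 0.20419 mol O.
SiO2: 55.94/60.083 = 0.93105 mol → 0.93105 mol Si, 1.86210 mol O.
Total oxygen = 2.78508 mol. Normalization factor = 6/2.78508 = 2.15434.
Fe per 6 O = 0.20419 × 2.15434 = 0.440.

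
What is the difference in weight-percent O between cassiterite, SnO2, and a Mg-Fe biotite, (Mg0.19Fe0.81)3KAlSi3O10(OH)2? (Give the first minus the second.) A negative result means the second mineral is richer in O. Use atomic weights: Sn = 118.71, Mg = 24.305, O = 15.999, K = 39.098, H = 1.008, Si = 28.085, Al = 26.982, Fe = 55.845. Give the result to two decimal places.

-17.64 percentage points

First mineral: 31.998 g O in 150.708 g formula = 21.23 wt% O.
Second mineral: 191.988 g O in 493.896 g formula = 38.87 wt% O.
21.23% − 38.87% gives a difference of -17.64 percentage points.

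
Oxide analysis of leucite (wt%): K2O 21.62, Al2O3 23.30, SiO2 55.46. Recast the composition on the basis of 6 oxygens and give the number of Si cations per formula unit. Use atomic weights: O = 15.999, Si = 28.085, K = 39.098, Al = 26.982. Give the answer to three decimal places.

K2O (M=94.195): mol = 0.22952; K = 0.45904, O = 0.22952.
Al2O3 (M=101.961): mol = 0.22852; Al = 0.45704, O = 0.68556.
SiO2 (M=60.083): mol = 0.92306; Si = 0.92306, O = 1.84612.
ΣO = 2.76120; factor = 6/ΣO = 2.17297.
Si apfu = 0.92306 × 2.17297 = 2.006.

2.006 Si apfu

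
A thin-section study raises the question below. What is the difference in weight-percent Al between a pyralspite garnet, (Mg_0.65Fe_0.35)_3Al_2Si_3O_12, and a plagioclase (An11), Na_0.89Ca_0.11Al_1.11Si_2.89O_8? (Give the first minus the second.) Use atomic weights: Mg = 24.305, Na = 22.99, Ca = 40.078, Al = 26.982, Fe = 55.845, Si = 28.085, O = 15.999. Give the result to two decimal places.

1.02 percentage points

M((Mg_0.65Fe_0.35)_3Al_2Si_3O_12) = 436.239 g/mol, so wt% Al = 53.964/436.239 × 100 = 12.37%.
M(Na_0.89Ca_0.11Al_1.11Si_2.89O_8) = 263.977 g/mol, so wt% Al = 29.950/263.977 × 100 = 11.35%.
12.37 − 11.35 = 1.02 pp.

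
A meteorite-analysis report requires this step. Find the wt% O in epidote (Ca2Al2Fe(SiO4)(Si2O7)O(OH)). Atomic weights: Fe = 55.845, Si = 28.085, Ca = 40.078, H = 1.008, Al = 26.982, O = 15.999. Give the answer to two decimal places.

Formula mass = 2×40.078 + 2×26.982 + 1×55.845 + 3×28.085 + 13×15.999 + 1×1.008 = 483.215 g/mol, of which 207.987 g is O.
So O makes up 207.987/483.215 = 0.4304 of the mass, i.e. 43.04%.

43.04 wt%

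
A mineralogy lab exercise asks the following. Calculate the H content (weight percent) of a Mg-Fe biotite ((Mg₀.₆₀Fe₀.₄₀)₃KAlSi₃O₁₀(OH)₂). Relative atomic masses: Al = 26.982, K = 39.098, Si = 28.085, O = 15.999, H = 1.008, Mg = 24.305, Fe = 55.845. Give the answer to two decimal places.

Molar mass of (Mg₀.₆₀Fe₀.₄₀)₃KAlSi₃O₁₀(OH)₂: 1.80×24.305 + 1.20×55.845 + 1×39.098 + 1×26.982 + 3×28.085 + 12×15.999 + 2×1.008 = 455.102 g/mol.
Mass of H per formula unit: 2 × 1.008 = 2.016 g.
Weight fraction H = 2.016 / 455.102 = 0.0044.

0.44 weight percent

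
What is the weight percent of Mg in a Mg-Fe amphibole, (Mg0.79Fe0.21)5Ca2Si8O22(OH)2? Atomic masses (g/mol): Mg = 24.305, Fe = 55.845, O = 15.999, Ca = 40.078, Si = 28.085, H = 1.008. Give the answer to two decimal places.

11.36 mass %

Formula mass = 3.95*24.305 + 1.05*55.845 + 2*40.078 + 8*28.085 + 24*15.999 + 2*1.008 = 845.470 g/mol, of which 96.005 g is Mg.
So Mg makes up 96.005/845.470 = 0.1136 of the mass, i.e. 11.36%.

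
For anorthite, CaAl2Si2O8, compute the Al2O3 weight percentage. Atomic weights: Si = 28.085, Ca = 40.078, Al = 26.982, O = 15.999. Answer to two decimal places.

Molar mass of CaAl2Si2O8 = 1×40.078 + 2×26.982 + 2×28.085 + 8×15.999 = 278.204 g/mol.
Each formula unit contains 2 Al, equivalent to 2/2 = 1.0000 mol Al2O3.
M(Al2O3) = 2×26.982 + 3×15.999 = 101.961 g/mol.
Mass of Al2O3 per formula unit = 1.0000 × 101.961 = 101.961 g.
Al2O3 wt% = 101.961 / 278.204 × 100 = 36.65%.

36.65 wt%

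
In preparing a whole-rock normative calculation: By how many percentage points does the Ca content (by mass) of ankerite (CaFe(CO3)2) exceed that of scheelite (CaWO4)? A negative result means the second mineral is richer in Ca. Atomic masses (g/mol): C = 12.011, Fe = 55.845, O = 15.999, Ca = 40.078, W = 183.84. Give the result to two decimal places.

4.64 percentage points

M(CaFe(CO3)2) = 215.939 g/mol, so wt% Ca = 40.078/215.939 × 100 = 18.56%.
M(CaWO4) = 287.914 g/mol, so wt% Ca = 40.078/287.914 × 100 = 13.92%.
18.56 − 13.92 = 4.64 pp.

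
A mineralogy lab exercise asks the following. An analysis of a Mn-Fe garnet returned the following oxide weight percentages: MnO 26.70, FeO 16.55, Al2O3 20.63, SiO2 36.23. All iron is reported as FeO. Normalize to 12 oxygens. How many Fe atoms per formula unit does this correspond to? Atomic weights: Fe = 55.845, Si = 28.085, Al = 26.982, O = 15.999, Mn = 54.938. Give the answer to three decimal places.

MnO (M=70.937): mol = 0.37639; Mn = 0.37639, O = 0.37639.
FeO (M=71.844): mol = 0.23036; Fe = 0.23036, O = 0.23036.
Al2O3 (M=101.961): mol = 0.20233; Al = 0.40466, O = 0.60699.
SiO2 (M=60.083): mol = 0.60300; Si = 0.60300, O = 1.20600.
ΣO = 2.41974; factor = 12/ΣO = 4.95921.
Fe apfu = 0.23036 × 4.95921 = 1.142.

1.142 Fe apfu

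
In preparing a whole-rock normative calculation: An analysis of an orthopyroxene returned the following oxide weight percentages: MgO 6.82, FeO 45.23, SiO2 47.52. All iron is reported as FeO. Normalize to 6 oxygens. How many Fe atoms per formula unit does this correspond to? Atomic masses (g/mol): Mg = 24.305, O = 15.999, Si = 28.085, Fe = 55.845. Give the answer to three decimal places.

MgO: 6.82/40.304 = 0.16921 mol → 0.16921 mol Mg, 0.16921 mol O.
FeO: 45.23/71.844 = 0.62956 mol → 0.62956 mol Fe, 0.62956 mol O.
SiO2: 47.52/60.083 = 0.79091 mol → 0.79091 mol Si, 1.58182 mol O.
Total oxygen = 2.38059 mol. Normalization factor = 6/2.38059 = 2.52038.
Fe per 6 O = 0.62956 × 2.52038 = 1.587.

1.587 Fe apfu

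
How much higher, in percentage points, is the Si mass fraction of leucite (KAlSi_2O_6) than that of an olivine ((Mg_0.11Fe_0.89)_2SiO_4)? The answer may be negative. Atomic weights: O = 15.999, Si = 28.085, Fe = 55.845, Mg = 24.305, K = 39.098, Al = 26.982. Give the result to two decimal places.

11.47 percentage points

First mineral: 56.170 g Si in 218.244 g formula = 25.74 wt% Si.
Second mineral: 28.085 g Si in 196.832 g formula = 14.27 wt% Si.
25.74% − 14.27% gives a difference of 11.47 percentage points.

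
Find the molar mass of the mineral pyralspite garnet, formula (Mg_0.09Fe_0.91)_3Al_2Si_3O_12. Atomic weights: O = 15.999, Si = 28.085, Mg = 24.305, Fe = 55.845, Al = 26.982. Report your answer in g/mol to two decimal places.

489.23 g/mol

M = 0.27×24.305 + 2.73×55.845 + 2×26.982 + 3×28.085 + 12×15.999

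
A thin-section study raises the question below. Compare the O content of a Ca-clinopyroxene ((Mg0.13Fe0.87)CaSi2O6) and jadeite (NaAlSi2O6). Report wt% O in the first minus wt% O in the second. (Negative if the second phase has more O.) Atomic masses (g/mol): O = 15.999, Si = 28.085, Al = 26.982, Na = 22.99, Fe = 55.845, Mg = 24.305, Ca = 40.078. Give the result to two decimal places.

M((Mg0.13Fe0.87)CaSi2O6) = 243.987 g/mol, so wt% O = 95.994/243.987 × 100 = 39.34%.
M(NaAlSi2O6) = 202.136 g/mol, so wt% O = 95.994/202.136 × 100 = 47.49%.
39.34 − 47.49 = -8.15 pp.

-8.15 percentage points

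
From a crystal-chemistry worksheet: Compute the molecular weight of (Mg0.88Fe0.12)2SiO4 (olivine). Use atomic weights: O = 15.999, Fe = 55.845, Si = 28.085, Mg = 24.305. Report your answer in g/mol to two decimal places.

148.26 g/mol

The formula mass is the sum 1.76*24.305 + 0.24*55.845 + 1*28.085 + 4*15.999.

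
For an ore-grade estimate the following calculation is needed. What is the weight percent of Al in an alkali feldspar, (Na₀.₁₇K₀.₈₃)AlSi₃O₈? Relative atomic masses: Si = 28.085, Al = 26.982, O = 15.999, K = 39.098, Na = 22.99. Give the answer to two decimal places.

Formula mass = 0.17×22.99 + 0.83×39.098 + 1×26.982 + 3×28.085 + 8×15.999 = 275.589 g/mol, of which 26.982 g is Al.
So Al makes up 26.982/275.589 = 0.0979 of the mass, i.e. 9.79%.

9.79 weight percent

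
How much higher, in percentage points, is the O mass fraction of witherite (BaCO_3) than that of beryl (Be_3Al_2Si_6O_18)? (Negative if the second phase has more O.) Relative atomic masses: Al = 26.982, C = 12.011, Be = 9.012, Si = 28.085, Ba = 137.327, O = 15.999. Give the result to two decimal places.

First mineral: 47.997 g O in 197.335 g formula = 24.32 wt% O.
Second mineral: 287.982 g O in 537.492 g formula = 53.58 wt% O.
24.32% − 53.58% gives a difference of -29.26 percentage points.

-29.26 percentage points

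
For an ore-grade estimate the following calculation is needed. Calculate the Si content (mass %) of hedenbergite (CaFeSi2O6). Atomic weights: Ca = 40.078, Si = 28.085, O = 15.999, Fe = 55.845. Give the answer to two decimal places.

22.64 mass %

Molar mass of CaFeSi2O6: 1*40.078 + 1*55.845 + 2*28.085 + 6*15.999 = 248.087 g/mol.
Mass of Si per formula unit: 2 × 28.085 = 56.170 g.
Weight fraction Si = 56.170 / 248.087 = 0.2264.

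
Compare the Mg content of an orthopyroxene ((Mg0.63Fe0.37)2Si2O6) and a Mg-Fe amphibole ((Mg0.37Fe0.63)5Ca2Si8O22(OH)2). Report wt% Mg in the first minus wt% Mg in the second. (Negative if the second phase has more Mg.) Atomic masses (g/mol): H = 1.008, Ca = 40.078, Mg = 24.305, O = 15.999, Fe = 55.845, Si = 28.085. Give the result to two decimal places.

8.73 percentage points

M((Mg0.63Fe0.37)2Si2O6) = 224.114 g/mol, so wt% Mg = 30.624/224.114 × 100 = 13.66%.
M((Mg0.37Fe0.63)5Ca2Si8O22(OH)2) = 911.704 g/mol, so wt% Mg = 44.964/911.704 × 100 = 4.93%.
13.66 − 4.93 = 8.73 pp.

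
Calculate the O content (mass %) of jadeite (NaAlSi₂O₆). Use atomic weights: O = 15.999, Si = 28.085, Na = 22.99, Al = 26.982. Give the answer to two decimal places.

47.49 mass %

Formula mass = 1*22.99 + 1*26.982 + 2*28.085 + 6*15.999 = 202.136 g/mol, of which 95.994 g is O.
So O makes up 95.994/202.136 = 0.4749 of the mass, i.e. 47.49%.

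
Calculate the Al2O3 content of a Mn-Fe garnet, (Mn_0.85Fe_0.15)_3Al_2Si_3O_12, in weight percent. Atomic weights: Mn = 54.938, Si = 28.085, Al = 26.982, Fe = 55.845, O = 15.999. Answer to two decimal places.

20.58 wt%

Formula mass = 495.429 g/mol.
2 Al → 1.0000 mol Al2O3 per formula unit; M(Al2O3) = 101.961, so Al2O3 mass = 101.961 g.
101.961/495.429 × 100 = 20.58 wt%.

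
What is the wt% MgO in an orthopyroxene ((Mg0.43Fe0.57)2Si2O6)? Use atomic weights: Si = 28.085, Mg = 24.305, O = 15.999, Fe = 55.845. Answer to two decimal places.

14.64 wt%

Formula mass = 236.730 g/mol.
0.86 Mg → 0.8600 mol MgO per formula unit; M(MgO) = 40.304, so MgO mass = 34.661 g.
34.661/236.730 × 100 = 14.64 wt%.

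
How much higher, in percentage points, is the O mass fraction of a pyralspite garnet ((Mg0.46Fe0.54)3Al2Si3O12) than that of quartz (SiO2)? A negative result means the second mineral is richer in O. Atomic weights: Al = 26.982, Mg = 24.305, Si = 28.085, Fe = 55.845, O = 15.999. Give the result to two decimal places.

O in (Mg0.46Fe0.54)3Al2Si3O12: molar mass 454.217 g/mol; 12×15.999 = 191.988 g → 42.27 wt%.
O in SiO2: molar mass 60.083 g/mol; 2×15.999 = 31.998 g → 53.26 wt%.
Difference = 42.27 − 53.26 = -10.99 percentage points.

-10.99 percentage points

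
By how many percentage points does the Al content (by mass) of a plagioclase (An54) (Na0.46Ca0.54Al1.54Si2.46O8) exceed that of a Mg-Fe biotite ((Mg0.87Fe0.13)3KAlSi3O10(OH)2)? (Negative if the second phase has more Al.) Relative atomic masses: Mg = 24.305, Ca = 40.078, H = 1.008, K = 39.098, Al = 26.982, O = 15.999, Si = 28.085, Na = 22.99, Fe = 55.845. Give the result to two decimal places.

First mineral: 41.552 g Al in 270.851 g formula = 15.34 wt% Al.
Second mineral: 26.982 g Al in 429.555 g formula = 6.28 wt% Al.
15.34% − 6.28% gives a difference of 9.06 percentage points.

9.06 percentage points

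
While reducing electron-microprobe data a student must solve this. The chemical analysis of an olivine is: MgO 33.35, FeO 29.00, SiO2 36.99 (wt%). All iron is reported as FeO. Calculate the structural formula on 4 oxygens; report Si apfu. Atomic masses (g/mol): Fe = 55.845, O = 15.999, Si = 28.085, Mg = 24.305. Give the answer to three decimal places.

33.35 wt% MgO ÷ 40.304 g/mol = 0.82746 mol, giving 0.82746 Mg and 0.82746 O.
29.00 wt% FeO ÷ 71.844 g/mol = 0.40365 mol, giving 0.40365 Fe and 0.40365 O.
36.99 wt% SiO2 ÷ 60.083 g/mol = 0.61565 mol, giving 0.61565 Si and 1.23130 O.
Oxygen sums to 2.46241; scaling by 4/2.46241 = 1.62442 puts the formula on 4 O.
Si: 0.61565 × 1.62442 = 1.000 atoms per formula unit.

1.000 Si apfu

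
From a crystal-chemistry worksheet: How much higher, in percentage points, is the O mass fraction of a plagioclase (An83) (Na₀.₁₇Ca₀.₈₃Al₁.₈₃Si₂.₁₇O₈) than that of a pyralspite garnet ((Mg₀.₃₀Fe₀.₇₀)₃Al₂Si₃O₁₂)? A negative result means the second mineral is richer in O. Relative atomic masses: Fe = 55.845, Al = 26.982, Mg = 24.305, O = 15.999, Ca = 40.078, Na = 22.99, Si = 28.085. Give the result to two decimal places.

5.56 percentage points

First mineral: 127.992 g O in 275.487 g formula = 46.46 wt% O.
Second mineral: 191.988 g O in 469.356 g formula = 40.90 wt% O.
46.46% − 40.90% gives a difference of 5.56 percentage points.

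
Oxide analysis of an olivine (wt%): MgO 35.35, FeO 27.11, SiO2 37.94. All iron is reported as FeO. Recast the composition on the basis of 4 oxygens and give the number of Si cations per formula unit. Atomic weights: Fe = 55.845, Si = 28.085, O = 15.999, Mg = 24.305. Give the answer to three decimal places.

1.003 Si apfu

35.35 wt% MgO ÷ 40.304 g/mol = 0.87708 mol, giving 0.87708 Mg and 0.87708 O.
27.11 wt% FeO ÷ 71.844 g/mol = 0.37735 mol, giving 0.37735 Fe and 0.37735 O.
37.94 wt% SiO2 ÷ 60.083 g/mol = 0.63146 mol, giving 0.63146 Si and 1.26292 O.
Oxygen sums to 2.51735; scaling by 4/2.51735 = 1.58897 puts the formula on 4 O.
Si: 0.63146 × 1.58897 = 1.003 atoms per formula unit.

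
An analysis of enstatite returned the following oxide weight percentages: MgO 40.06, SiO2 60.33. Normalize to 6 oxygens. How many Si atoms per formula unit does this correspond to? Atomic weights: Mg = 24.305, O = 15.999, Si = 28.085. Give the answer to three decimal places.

MgO: 40.06/40.304 = 0.99395 mol → 0.99395 mol Mg, 0.99395 mol O.
SiO2: 60.33/60.083 = 1.00411 mol → 1.00411 mol Si, 2.00822 mol O.
Total oxygen = 3.00217 mol. Normalization factor = 6/3.00217 = 1.99855.
Si per 6 O = 1.00411 × 1.99855 = 2.007.

2.007 Si apfu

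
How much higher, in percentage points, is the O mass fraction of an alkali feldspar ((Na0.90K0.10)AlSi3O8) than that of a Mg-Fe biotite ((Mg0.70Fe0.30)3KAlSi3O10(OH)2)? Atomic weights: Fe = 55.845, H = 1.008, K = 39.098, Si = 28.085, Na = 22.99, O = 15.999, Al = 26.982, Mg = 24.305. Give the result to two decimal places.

First mineral: 127.992 g O in 263.830 g formula = 48.51 wt% O.
Second mineral: 191.988 g O in 445.640 g formula = 43.08 wt% O.
48.51% − 43.08% gives a difference of 5.43 percentage points.

5.43 percentage points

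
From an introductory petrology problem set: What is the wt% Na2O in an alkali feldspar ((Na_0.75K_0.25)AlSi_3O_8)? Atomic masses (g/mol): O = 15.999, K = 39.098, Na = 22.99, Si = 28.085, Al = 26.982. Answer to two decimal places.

8.73 wt%

Formula mass = 266.246 g/mol.
0.75 Na → 0.3750 mol Na2O per formula unit; M(Na2O) = 61.979, so Na2O mass = 23.242 g.
23.242/266.246 × 100 = 8.73 wt%.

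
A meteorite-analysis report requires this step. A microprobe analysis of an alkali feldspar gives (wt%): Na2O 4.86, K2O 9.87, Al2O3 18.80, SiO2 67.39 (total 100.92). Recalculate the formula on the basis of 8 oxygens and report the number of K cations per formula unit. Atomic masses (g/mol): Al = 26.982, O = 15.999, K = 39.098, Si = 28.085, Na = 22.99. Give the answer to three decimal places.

Na2O (M=61.979): mol = 0.07841; Na = 0.15682, O = 0.07841.
K2O (M=94.195): mol = 0.10478; K = 0.20956, O = 0.10478.
Al2O3 (M=101.961): mol = 0.18438; Al = 0.36876, O = 0.55314.
SiO2 (M=60.083): mol = 1.12162; Si = 1.12162, O = 2.24324.
ΣO = 2.97957; factor = 8/ΣO = 2.68495.
K apfu = 0.20956 × 2.68495 = 0.563.

0.563 K apfu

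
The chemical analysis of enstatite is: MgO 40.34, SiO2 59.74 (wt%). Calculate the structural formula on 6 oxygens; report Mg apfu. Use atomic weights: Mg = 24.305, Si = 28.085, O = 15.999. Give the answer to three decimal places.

2.009 Mg apfu

MgO: 40.34/40.304 = 1.00089 mol → 1.00089 mol Mg, 1.00089 mol O.
SiO2: 59.74/60.083 = 0.99429 mol → 0.99429 mol Si, 1.98858 mol O.
Total oxygen = 2.98947 mol. Normalization factor = 6/2.98947 = 2.00704.
Mg per 6 O = 1.00089 × 2.00704 = 2.009.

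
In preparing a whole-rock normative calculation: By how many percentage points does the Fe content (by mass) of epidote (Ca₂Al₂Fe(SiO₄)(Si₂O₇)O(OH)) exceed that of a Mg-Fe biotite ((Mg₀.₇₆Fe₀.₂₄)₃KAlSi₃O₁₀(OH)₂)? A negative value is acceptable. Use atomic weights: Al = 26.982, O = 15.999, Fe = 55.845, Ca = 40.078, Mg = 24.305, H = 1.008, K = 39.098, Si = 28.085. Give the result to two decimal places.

2.42 percentage points

First mineral: 55.845 g Fe in 483.215 g formula = 11.56 wt% Fe.
Second mineral: 40.208 g Fe in 439.963 g formula = 9.14 wt% Fe.
11.56% − 9.14% gives a difference of 2.42 percentage points.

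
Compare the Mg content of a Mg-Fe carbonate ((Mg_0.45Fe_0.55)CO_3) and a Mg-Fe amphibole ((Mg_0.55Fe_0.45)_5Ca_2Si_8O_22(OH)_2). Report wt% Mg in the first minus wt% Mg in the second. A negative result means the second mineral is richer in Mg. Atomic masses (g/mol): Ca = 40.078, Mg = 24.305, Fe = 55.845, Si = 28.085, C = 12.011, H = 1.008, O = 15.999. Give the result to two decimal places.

3.19 percentage points

First mineral: 10.937 g Mg in 101.660 g formula = 10.76 wt% Mg.
Second mineral: 66.839 g Mg in 883.318 g formula = 7.57 wt% Mg.
10.76% − 7.57% gives a difference of 3.19 percentage points.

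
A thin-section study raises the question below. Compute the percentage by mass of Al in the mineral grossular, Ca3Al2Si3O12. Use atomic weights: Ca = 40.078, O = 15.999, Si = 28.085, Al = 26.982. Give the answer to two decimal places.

Formula mass = 3·40.078 + 2·26.982 + 3·28.085 + 12·15.999 = 450.441 g/mol, of which 53.964 g is Al.
So Al makes up 53.964/450.441 = 0.1198 of the mass, i.e. 11.98%.

11.98 weight percent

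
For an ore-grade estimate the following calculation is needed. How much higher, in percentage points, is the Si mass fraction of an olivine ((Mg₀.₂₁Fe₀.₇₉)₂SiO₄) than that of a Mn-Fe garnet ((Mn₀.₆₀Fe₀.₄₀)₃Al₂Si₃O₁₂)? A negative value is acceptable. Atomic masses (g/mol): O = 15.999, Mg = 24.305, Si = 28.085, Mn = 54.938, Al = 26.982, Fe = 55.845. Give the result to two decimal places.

First mineral: 28.085 g Si in 190.524 g formula = 14.74 wt% Si.
Second mineral: 84.255 g Si in 496.109 g formula = 16.98 wt% Si.
14.74% − 16.98% gives a difference of -2.24 percentage points.

-2.24 percentage points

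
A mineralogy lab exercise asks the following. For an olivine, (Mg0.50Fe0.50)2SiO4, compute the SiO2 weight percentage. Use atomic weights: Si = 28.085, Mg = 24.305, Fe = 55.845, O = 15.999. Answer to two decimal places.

Formula mass = 172.231 g/mol.
1 Si → 1.0000 mol SiO2 per formula unit; M(SiO2) = 60.083, so SiO2 mass = 60.083 g.
60.083/172.231 × 100 = 34.89 wt%.

34.89 wt%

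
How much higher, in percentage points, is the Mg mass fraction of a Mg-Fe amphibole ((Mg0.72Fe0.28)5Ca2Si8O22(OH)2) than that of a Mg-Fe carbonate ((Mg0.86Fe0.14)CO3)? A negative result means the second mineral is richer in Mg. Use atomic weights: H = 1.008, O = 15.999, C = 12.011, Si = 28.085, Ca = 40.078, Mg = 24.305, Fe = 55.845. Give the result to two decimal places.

-13.34 percentage points

M((Mg0.72Fe0.28)5Ca2Si8O22(OH)2) = 856.509 g/mol, so wt% Mg = 87.498/856.509 × 100 = 10.22%.
M((Mg0.86Fe0.14)CO3) = 88.729 g/mol, so wt% Mg = 20.902/88.729 × 100 = 23.56%.
10.22 − 23.56 = -13.34 pp.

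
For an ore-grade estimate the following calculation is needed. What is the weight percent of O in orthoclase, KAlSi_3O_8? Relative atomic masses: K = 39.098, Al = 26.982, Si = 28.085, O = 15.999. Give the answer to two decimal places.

45.99 wt%

Molar mass of KAlSi_3O_8: 1×39.098 + 1×26.982 + 3×28.085 + 8×15.999 = 278.327 g/mol.
Mass of O per formula unit: 8 × 15.999 = 127.992 g.
Weight fraction O = 127.992 / 278.327 = 0.4599.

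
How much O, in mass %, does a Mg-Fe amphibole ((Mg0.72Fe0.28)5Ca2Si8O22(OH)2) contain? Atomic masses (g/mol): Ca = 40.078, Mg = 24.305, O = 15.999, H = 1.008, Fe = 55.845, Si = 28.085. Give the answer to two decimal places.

M((Mg0.72Fe0.28)5Ca2Si8O22(OH)2) = 856.509 g/mol.
O contributes 24 × 15.999 = 383.976 g per mole.
383.976/856.509 = 0.4483 → 44.83%.

44.83 mass %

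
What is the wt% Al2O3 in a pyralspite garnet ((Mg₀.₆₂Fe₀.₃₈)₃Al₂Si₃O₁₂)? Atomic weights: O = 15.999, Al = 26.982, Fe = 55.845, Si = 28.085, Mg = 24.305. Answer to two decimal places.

23.22 wt%

M((Mg₀.₆₂Fe₀.₃₈)₃Al₂Si₃O₁₂) = 439.078 g/mol; M(Al2O3) = 101.961 g/mol.
Moles Al2O3 per formula unit = 2 Al ÷ 2 = 1.0000.
Al2O3 fraction = (1.0000 × 101.961) / 439.078 = 101.961/439.078 = 0.2322.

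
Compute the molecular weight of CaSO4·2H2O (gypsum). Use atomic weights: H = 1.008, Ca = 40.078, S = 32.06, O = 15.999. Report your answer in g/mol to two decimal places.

M = 1*40.078 + 1*32.06 + 6*15.999 + 4*1.008

172.16 g/mol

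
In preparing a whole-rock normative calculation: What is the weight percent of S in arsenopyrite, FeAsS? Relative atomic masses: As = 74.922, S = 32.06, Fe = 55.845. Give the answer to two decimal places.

19.69 weight percent

M(FeAsS) = 162.827 g/mol.
S contributes 1 × 32.06 = 32.060 g per mole.
32.060/162.827 = 0.1969 → 19.69%.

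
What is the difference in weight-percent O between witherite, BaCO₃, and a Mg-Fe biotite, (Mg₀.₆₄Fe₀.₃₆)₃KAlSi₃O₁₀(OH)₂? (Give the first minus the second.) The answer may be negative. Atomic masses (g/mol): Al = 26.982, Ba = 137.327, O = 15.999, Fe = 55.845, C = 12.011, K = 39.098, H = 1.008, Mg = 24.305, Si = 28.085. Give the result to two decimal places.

-18.22 percentage points

M(BaCO₃) = 197.335 g/mol, so wt% O = 47.997/197.335 × 100 = 24.32%.
M((Mg₀.₆₄Fe₀.₃₆)₃KAlSi₃O₁₀(OH)₂) = 451.317 g/mol, so wt% O = 191.988/451.317 × 100 = 42.54%.
24.32 − 42.54 = -18.22 pp.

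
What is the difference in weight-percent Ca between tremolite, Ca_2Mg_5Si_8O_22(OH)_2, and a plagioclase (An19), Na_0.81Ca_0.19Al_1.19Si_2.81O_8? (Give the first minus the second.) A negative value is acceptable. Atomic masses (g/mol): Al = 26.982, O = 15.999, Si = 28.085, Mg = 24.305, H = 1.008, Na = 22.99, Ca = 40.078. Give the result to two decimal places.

Ca in Ca_2Mg_5Si_8O_22(OH)_2: molar mass 812.353 g/mol; 2×40.078 = 80.156 g → 9.87 wt%.
Ca in Na_0.81Ca_0.19Al_1.19Si_2.81O_8: molar mass 265.256 g/mol; 0.19×40.078 = 7.615 g → 2.87 wt%.
Difference = 9.87 − 2.87 = 7.00 percentage points.

7.00 percentage points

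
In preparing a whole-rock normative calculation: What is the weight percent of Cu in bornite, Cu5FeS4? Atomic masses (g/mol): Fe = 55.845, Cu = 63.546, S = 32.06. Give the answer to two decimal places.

Formula mass = 5*63.546 + 1*55.845 + 4*32.06 = 501.815 g/mol, of which 317.730 g is Cu.
So Cu makes up 317.730/501.815 = 0.6332 of the mass, i.e. 63.32%.

63.32 mass %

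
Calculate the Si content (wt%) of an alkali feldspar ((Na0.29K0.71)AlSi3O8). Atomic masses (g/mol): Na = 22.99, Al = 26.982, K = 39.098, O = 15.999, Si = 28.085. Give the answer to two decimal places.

M((Na0.29K0.71)AlSi3O8) = 273.656 g/mol.
Si contributes 3 × 28.085 = 84.255 g per mole.
84.255/273.656 = 0.3079 → 30.79%.

30.79 wt%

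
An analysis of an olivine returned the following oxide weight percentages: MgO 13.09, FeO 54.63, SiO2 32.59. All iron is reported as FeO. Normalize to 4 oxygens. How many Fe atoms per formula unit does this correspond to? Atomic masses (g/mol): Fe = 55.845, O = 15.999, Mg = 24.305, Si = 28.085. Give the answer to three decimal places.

1.402 Fe apfu

13.09 wt% MgO ÷ 40.304 g/mol = 0.32478 mol, giving 0.32478 Mg and 0.32478 O.
54.63 wt% FeO ÷ 71.844 g/mol = 0.76040 mol, giving 0.76040 Fe and 0.76040 O.
32.59 wt% SiO2 ÷ 60.083 g/mol = 0.54242 mol, giving 0.54242 Si and 1.08484 O.
Oxygen sums to 2.17002; scaling by 4/2.17002 = 1.84330 puts the formula on 4 O.
Fe: 0.76040 × 1.84330 = 1.402 atoms per formula unit.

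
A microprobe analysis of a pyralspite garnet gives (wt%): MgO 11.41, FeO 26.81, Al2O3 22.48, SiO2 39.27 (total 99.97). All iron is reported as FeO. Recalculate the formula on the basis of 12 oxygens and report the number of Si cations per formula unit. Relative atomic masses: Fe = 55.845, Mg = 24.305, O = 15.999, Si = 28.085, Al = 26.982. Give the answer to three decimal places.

MgO (M=40.304): mol = 0.28310; Mg = 0.28310, O = 0.28310.
FeO (M=71.844): mol = 0.37317; Fe = 0.37317, O = 0.37317.
Al2O3 (M=101.961): mol = 0.22048; Al = 0.44096, O = 0.66144.
SiO2 (M=60.083): mol = 0.65360; Si = 0.65360, O = 1.30720.
ΣO = 2.62491; factor = 12/ΣO = 4.57159.
Si apfu = 0.65360 × 4.57159 = 2.988.

2.988 Si apfu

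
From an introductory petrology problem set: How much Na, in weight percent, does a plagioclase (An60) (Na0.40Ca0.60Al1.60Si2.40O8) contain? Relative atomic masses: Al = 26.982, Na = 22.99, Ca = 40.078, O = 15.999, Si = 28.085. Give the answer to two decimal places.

Molar mass of Na0.40Ca0.60Al1.60Si2.40O8: 0.40·22.99 + 0.60·40.078 + 1.60·26.982 + 2.40·28.085 + 8·15.999 = 271.810 g/mol.
Mass of Na per formula unit: 0.40 × 22.99 = 9.196 g.
Weight fraction Na = 9.196 / 271.810 = 0.0338.

3.38 weight percent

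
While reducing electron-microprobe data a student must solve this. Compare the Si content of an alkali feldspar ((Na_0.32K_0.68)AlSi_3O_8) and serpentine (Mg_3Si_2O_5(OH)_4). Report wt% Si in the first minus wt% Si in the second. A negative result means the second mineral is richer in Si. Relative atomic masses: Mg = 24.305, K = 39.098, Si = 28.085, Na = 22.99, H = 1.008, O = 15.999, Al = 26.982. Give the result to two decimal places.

10.57 percentage points

M((Na_0.32K_0.68)AlSi_3O_8) = 273.172 g/mol, so wt% Si = 84.255/273.172 × 100 = 30.84%.
M(Mg_3Si_2O_5(OH)_4) = 277.108 g/mol, so wt% Si = 56.170/277.108 × 100 = 20.27%.
30.84 − 20.27 = 10.57 pp.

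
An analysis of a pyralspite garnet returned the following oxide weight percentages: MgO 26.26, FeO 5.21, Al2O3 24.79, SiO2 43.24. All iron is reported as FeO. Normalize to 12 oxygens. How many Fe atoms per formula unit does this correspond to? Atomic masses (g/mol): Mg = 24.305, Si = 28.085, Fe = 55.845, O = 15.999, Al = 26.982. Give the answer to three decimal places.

0.301 Fe apfu

MgO (M=40.304): mol = 0.65155; Mg = 0.65155, O = 0.65155.
FeO (M=71.844): mol = 0.07252; Fe = 0.07252, O = 0.07252.
Al2O3 (M=101.961): mol = 0.24313; Al = 0.48626, O = 0.72939.
SiO2 (M=60.083): mol = 0.71967; Si = 0.71967, O = 1.43934.
ΣO = 2.89280; factor = 12/ΣO = 4.14823.
Fe apfu = 0.07252 × 4.14823 = 0.301.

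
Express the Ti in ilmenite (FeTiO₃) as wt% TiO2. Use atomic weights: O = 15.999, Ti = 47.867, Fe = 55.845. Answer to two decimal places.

Formula mass = 151.709 g/mol.
1 Ti → 1.0000 mol TiO2 per formula unit; M(TiO2) = 79.865, so TiO2 mass = 79.865 g.
79.865/151.709 × 100 = 52.64 wt%.

52.64 wt%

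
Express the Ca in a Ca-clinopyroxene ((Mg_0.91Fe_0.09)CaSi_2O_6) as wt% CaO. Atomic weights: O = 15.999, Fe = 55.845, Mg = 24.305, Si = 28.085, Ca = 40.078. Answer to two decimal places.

25.56 wt%

Molar mass of (Mg_0.91Fe_0.09)CaSi_2O_6 = 0.91*24.305 + 0.09*55.845 + 1*40.078 + 2*28.085 + 6*15.999 = 219.386 g/mol.
Each formula unit contains 1 Ca, equivalent to 1/1 = 1.0000 mol CaO.
M(CaO) = 1×40.078 + 1×15.999 = 56.077 g/mol.
Mass of CaO per formula unit = 1.0000 × 56.077 = 56.077 g.
CaO wt% = 56.077 / 219.386 × 100 = 25.56%.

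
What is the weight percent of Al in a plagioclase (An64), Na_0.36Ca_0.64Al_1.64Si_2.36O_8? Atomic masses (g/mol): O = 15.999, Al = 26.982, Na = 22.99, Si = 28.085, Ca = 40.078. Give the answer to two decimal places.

16.24 weight percent

Molar mass of Na_0.36Ca_0.64Al_1.64Si_2.36O_8: 0.36·22.99 + 0.64·40.078 + 1.64·26.982 + 2.36·28.085 + 8·15.999 = 272.449 g/mol.
Mass of Al per formula unit: 1.64 × 26.982 = 44.250 g.
Weight fraction Al = 44.250 / 272.449 = 0.1624.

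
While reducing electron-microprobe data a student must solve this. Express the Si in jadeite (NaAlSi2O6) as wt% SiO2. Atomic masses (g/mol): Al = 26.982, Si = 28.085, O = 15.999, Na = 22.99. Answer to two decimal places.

Formula mass = 202.136 g/mol.
2 Si → 2.0000 mol SiO2 per formula unit; M(SiO2) = 60.083, so SiO2 mass = 120.166 g.
120.166/202.136 × 100 = 59.45 wt%.

59.45 wt%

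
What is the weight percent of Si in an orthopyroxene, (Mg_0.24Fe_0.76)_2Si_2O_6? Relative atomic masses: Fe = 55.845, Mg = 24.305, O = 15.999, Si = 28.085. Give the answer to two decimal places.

22.58 wt%

Molar mass of (Mg_0.24Fe_0.76)_2Si_2O_6: 0.48*24.305 + 1.52*55.845 + 2*28.085 + 6*15.999 = 248.715 g/mol.
Mass of Si per formula unit: 2 × 28.085 = 56.170 g.
Weight fraction Si = 56.170 / 248.715 = 0.2258.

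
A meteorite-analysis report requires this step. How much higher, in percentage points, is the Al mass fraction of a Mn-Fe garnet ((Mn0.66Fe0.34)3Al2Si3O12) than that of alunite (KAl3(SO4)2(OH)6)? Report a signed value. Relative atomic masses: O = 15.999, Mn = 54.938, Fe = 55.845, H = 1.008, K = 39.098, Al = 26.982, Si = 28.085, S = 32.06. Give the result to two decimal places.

M((Mn0.66Fe0.34)3Al2Si3O12) = 495.946 g/mol, so wt% Al = 53.964/495.946 × 100 = 10.88%.
M(KAl3(SO4)2(OH)6) = 414.198 g/mol, so wt% Al = 80.946/414.198 × 100 = 19.54%.
10.88 − 19.54 = -8.66 pp.

-8.66 percentage points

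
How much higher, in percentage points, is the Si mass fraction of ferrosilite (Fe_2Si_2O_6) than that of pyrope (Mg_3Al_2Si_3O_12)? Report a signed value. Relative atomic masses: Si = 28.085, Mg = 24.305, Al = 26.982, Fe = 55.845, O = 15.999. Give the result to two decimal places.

0.39 percentage points

M(Fe_2Si_2O_6) = 263.854 g/mol, so wt% Si = 56.170/263.854 × 100 = 21.29%.
M(Mg_3Al_2Si_3O_12) = 403.122 g/mol, so wt% Si = 84.255/403.122 × 100 = 20.90%.
21.29 − 20.90 = 0.39 pp.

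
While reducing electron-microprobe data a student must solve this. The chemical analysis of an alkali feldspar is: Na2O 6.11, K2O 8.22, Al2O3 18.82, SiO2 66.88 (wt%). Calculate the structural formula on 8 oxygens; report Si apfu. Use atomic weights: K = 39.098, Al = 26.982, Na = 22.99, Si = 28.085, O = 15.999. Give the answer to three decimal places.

3.003 Si apfu

6.11 wt% Na2O ÷ 61.979 g/mol = 0.09858 mol, giving 0.19716 Na and 0.09858 O.
8.22 wt% K2O ÷ 94.195 g/mol = 0.08727 mol, giving 0.17454 K and 0.08727 O.
18.82 wt% Al2O3 ÷ 101.961 g/mol = 0.18458 mol, giving 0.36916 Al and 0.55374 O.
66.88 wt% SiO2 ÷ 60.083 g/mol = 1.11313 mol, giving 1.11313 Si and 2.22626 O.
Oxygen sums to 2.96585; scaling by 8/2.96585 = 2.69737 puts the formula on 8 O.
Si: 1.11313 × 2.69737 = 3.003 atoms per formula unit.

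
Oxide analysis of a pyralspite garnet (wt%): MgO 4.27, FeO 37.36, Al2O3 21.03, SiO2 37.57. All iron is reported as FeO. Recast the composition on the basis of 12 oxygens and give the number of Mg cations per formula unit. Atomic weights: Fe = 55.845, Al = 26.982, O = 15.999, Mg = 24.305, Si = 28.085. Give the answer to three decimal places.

MgO: 4.27/40.304 = 0.10594 mol → 0.10594 mol Mg, 0.10594 mol O.
FeO: 37.36/71.844 = 0.52002 mol → 0.52002 mol Fe, 0.52002 mol O.
Al2O3: 21.03/101.961 = 0.20626 mol → 0.41252 mol Al, 0.61878 mol O.
SiO2: 37.57/60.083 = 0.62530 mol → 0.62530 mol Si, 1.25060 mol O.
Total oxygen = 2.49534 mol. Normalization factor = 12/2.49534 = 4.80896.
Mg per 12 O = 0.10594 × 4.80896 = 0.509.

0.509 Mg apfu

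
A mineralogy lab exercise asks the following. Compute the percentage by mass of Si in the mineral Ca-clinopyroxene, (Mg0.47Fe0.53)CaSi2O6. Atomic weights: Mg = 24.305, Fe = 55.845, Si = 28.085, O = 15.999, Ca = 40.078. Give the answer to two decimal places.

Formula mass = 0.47·24.305 + 0.53·55.845 + 1·40.078 + 2·28.085 + 6·15.999 = 233.263 g/mol, of which 56.170 g is Si.
So Si makes up 56.170/233.263 = 0.2408 of the mass, i.e. 24.08%.

24.08 weight percent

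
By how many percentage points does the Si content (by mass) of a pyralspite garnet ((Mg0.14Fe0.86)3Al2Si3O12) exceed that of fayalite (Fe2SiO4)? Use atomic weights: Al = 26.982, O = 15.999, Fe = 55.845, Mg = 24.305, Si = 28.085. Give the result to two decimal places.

M((Mg0.14Fe0.86)3Al2Si3O12) = 484.495 g/mol, so wt% Si = 84.255/484.495 × 100 = 17.39%.
M(Fe2SiO4) = 203.771 g/mol, so wt% Si = 28.085/203.771 × 100 = 13.78%.
17.39 − 13.78 = 3.61 pp.

3.61 percentage points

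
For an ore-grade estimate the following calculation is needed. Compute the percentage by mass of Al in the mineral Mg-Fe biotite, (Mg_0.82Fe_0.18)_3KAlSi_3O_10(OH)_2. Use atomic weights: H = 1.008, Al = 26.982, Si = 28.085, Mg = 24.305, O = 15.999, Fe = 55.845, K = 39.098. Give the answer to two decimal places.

6.21 mass %

Molar mass of (Mg_0.82Fe_0.18)_3KAlSi_3O_10(OH)_2: 2.46·24.305 + 0.54·55.845 + 1·39.098 + 1·26.982 + 3·28.085 + 12·15.999 + 2·1.008 = 434.286 g/mol.
Mass of Al per formula unit: 1 × 26.982 = 26.982 g.
Weight fraction Al = 26.982 / 434.286 = 0.0621.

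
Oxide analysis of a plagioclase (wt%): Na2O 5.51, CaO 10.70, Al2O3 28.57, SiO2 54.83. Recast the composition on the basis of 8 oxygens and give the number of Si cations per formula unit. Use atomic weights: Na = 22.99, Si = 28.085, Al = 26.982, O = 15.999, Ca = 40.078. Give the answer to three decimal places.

Na2O: 5.51/61.979 = 0.08890 mol → 0.17780 mol Na, 0.08890 mol O.
CaO: 10.70/56.077 = 0.19081 mol → 0.19081 mol Ca, 0.19081 mol O.
Al2O3: 28.57/101.961 = 0.28021 mol → 0.56042 mol Al, 0.84063 mol O.
SiO2: 54.83/60.083 = 0.91257 mol → 0.91257 mol Si, 1.82514 mol O.
Total oxygen = 2.94548 mol. Normalization factor = 8/2.94548 = 2.71603.
Si per 8 O = 0.91257 × 2.71603 = 2.479.

2.479 Si apfu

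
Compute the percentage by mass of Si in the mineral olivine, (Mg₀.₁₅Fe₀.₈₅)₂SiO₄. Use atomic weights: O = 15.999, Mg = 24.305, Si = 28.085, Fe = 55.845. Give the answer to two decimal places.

14.45 wt%

M((Mg₀.₁₅Fe₀.₈₅)₂SiO₄) = 194.309 g/mol.
Si contributes 1 × 28.085 = 28.085 g per mole.
28.085/194.309 = 0.1445 → 14.45%.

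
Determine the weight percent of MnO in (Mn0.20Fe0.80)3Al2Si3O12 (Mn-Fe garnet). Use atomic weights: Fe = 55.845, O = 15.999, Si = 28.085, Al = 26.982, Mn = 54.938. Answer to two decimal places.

M((Mn0.20Fe0.80)3Al2Si3O12) = 497.198 g/mol; M(MnO) = 70.937 g/mol.
Moles MnO per formula unit = 0.60 Mn ÷ 1 = 0.6000.
MnO fraction = (0.6000 × 70.937) / 497.198 = 42.562/497.198 = 0.0856.

8.56 wt%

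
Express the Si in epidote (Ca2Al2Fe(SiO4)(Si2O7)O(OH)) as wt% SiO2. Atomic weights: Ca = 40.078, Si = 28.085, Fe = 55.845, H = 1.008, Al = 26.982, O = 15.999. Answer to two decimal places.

Molar mass of Ca2Al2Fe(SiO4)(Si2O7)O(OH) = 2·40.078 + 2·26.982 + 1·55.845 + 3·28.085 + 13·15.999 + 1·1.008 = 483.215 g/mol.
Each formula unit contains 3 Si, equivalent to 3/1 = 3.0000 mol SiO2.
M(SiO2) = 1×28.085 + 2×15.999 = 60.083 g/mol.
Mass of SiO2 per formula unit = 3.0000 × 60.083 = 180.249 g.
SiO2 wt% = 180.249 / 483.215 × 100 = 37.30%.

37.30 wt%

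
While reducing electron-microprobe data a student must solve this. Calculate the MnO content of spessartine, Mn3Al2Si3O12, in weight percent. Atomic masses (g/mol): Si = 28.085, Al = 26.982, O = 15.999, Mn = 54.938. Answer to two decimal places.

Formula mass = 495.021 g/mol.
3 Mn → 3.0000 mol MnO per formula unit; M(MnO) = 70.937, so MnO mass = 212.811 g.
212.811/495.021 × 100 = 42.99 wt%.

42.99 wt%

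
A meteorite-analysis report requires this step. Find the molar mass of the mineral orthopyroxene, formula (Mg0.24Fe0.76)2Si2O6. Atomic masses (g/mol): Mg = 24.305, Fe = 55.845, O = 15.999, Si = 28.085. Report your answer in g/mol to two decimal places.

Mg: 0.48 × 24.305 = 11.6664
Fe: 1.52 × 55.845 = 84.8844
Si: 2 × 28.085 = 56.1700
O: 6 × 15.999 = 95.9940
Summing the contributions gives the formula mass.

248.71 g/mol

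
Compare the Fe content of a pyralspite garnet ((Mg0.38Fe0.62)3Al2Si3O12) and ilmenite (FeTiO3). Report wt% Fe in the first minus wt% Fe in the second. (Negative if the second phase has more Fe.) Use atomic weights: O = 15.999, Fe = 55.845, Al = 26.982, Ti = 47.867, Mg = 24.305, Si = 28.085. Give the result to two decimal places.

-14.32 percentage points

M((Mg0.38Fe0.62)3Al2Si3O12) = 461.786 g/mol, so wt% Fe = 103.872/461.786 × 100 = 22.49%.
M(FeTiO3) = 151.709 g/mol, so wt% Fe = 55.845/151.709 × 100 = 36.81%.
22.49 − 36.81 = -14.32 pp.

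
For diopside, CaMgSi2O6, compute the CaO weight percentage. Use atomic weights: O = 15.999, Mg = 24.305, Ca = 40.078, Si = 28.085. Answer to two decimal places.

25.90 wt%

Formula mass = 216.547 g/mol.
1 Ca → 1.0000 mol CaO per formula unit; M(CaO) = 56.077, so CaO mass = 56.077 g.
56.077/216.547 × 100 = 25.90 wt%.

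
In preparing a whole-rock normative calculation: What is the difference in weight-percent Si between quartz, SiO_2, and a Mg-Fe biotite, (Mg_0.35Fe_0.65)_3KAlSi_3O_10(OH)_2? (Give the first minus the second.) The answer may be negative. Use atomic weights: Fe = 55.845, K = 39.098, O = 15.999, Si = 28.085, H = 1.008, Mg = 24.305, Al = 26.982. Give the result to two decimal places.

29.14 percentage points

First mineral: 28.085 g Si in 60.083 g formula = 46.74 wt% Si.
Second mineral: 84.255 g Si in 478.757 g formula = 17.60 wt% Si.
46.74% − 17.60% gives a difference of 29.14 percentage points.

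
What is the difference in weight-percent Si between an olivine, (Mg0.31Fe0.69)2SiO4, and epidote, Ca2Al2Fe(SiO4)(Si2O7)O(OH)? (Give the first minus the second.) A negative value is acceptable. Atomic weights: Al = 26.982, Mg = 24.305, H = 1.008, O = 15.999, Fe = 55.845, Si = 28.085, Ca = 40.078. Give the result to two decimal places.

Si in (Mg0.31Fe0.69)2SiO4: molar mass 184.216 g/mol; 1×28.085 = 28.085 g → 15.25 wt%.
Si in Ca2Al2Fe(SiO4)(Si2O7)O(OH): molar mass 483.215 g/mol; 3×28.085 = 84.255 g → 17.44 wt%.
Difference = 15.25 − 17.44 = -2.19 percentage points.

-2.19 percentage points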